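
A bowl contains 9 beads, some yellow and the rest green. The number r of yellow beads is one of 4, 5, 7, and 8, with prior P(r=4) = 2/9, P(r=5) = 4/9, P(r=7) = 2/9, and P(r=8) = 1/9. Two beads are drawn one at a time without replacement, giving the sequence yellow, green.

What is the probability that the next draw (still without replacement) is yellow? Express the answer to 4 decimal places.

0.6081

For each hypothesis, P(data | H) works out to: P(data | r = 4) = (4/9)(5/8) = 5/18; P(data | r = 5) = (5/9)(4/8) = 5/18; P(data | r = 7) = (7/9)(2/8) = 7/36; P(data | r = 8) = (8/9)(1/8) = 1/9.
Multiplying each by its prior: 2/9 · 5/18 = 5/81, 4/9 · 5/18 = 10/81, 2/9 · 7/36 = 7/162, 1/9 · 1/9 = 1/81; these sum to 13/54.
Normalising, the posterior is P(r = 4 | data) = 10/39, P(r = 5 | data) = 20/39, P(r = 7 | data) = 7/39, P(r = 8 | data) = 2/39.
Averaging over the posterior, P(yellow next | data) = (3/7)(10/39) + (4/7)(20/39) + (6/7)(7/39) + (1)(2/39) = 166/273.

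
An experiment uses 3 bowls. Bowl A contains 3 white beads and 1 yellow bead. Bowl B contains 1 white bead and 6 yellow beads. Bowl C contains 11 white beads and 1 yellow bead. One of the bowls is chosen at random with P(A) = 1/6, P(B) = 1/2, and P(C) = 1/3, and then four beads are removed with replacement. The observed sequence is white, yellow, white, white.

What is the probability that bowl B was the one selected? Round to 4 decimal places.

Under each hypothesis, the probability of the observed sequence is: P(data | bowl A) = (3/4)(1/4)(3/4)(3/4) = 0.10547; P(data | bowl B) = (1/7)(6/7)(1/7)(1/7) = 0.002499; P(data | bowl C) = (11/12)(1/12)(11/12)(11/12) = 0.064188.
The prior-weighted likelihoods are 1/6 · 0.10547 = 0.017578, 1/2 · 0.002499 = 0.0012495, 1/3 · 0.064188 = 0.021396; with total 0.040224.
So P(bowl B | data) = (0.0012495) / (0.040224) = 0.031063.

0.0311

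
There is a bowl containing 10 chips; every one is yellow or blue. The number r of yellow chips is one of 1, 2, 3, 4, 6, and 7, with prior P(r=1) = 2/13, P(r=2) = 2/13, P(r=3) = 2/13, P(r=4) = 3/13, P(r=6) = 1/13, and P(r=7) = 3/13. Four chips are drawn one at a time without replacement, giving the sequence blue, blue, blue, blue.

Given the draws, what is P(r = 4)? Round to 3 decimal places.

Under each hypothesis, the probability of the observed sequence is: P(data | r = 1) = (9/10)(8/9)(7/8)(6/7) = 0.6; P(data | r = 2) = (8/10)(7/9)(6/8)(5/7) = 0.33333; P(data | r = 3) = (7/10)(6/9)(5/8)(4/7) = 0.16667; P(data | r = 4) = (6/10)(5/9)(4/8)(3/7) = 0.071429; P(data | r = 6) = (4/10)(3/9)(2/8)(1/7) = 0.0047619; P(data | r = 7) = (3/10)(2/9)(1/8)(0/7) = 0.
Weighting by the prior gives 2/13 · 0.6 = 0.092308, 2/13 · 0.33333 = 0.051282, 2/13 · 0.16667 = 0.025641, 3/13 · 0.071429 = 0.016484, 1/13 · 0.0047619 = 0.0003663, 3/13 · 0 = 0; summing to 0.18608.
Therefore the posterior P(r = 4 | data) = (0.016484) / (0.18608) = 0.088583.

0.089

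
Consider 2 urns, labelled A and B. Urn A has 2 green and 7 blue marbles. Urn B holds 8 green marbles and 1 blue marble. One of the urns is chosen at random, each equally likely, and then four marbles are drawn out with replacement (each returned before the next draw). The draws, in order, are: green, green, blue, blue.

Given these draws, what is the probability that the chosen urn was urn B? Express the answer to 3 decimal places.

0.246

The likelihood of the observed sequence under each hypothesis: P(data | urn A) = (2/9)(2/9)(7/9)(7/9) = 0.029873; P(data | urn B) = (8/9)(8/9)(1/9)(1/9) = 0.0097546.
Multiplying each by its prior: 1/2 · 0.029873 = 0.014937, 1/2 · 0.0097546 = 0.0048773; with total 0.019814.
So P(urn B | data) = (0.0048773) / (0.019814) = 0.24615.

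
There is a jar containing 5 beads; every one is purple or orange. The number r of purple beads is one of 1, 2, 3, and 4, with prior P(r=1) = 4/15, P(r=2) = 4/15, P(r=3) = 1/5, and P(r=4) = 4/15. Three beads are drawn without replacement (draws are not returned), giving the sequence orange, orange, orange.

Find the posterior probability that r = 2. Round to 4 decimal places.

0.2000

Under each hypothesis, the probability of the observed sequence is: P(data | r = 1) = (4/5)(3/4)(2/3) = 2/5; P(data | r = 2) = (3/5)(2/4)(1/3) = 1/10; P(data | r = 3) = (2/5)(1/4)(0/3) = 0; P(data | r = 4) = (1/5)(0/4) = 0.
Multiplying each by its prior: 4/15 · 2/5 = 8/75, 4/15 · 1/10 = 2/75, 1/5 · 0 = 0, 4/15 · 0 = 0; with total 2/15.
Therefore the posterior P(r = 2 | data) = (2/75) / (2/15) = 1/5.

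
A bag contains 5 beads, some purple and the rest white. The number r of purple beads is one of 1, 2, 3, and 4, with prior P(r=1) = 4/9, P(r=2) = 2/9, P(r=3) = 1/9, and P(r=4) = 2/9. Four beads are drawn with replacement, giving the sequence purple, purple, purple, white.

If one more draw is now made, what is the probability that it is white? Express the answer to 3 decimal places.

0.361

For each hypothesis, P(data | H) works out to: P(data | r = 1) = (1/5)(1/5)(1/5)(4/5) = 0.0064; P(data | r = 2) = (2/5)(2/5)(2/5)(3/5) = 0.0384; P(data | r = 3) = (3/5)(3/5)(3/5)(2/5) = 0.0864; P(data | r = 4) = (4/5)(4/5)(4/5)(1/5) = 0.1024.
The prior-weighted likelihoods are 4/9 · 0.0064 = 0.0028444, 2/9 · 0.0384 = 0.0085333, 1/9 · 0.0864 = 0.0096, 2/9 · 0.1024 = 0.022756; with total 0.043733.
Normalising, the posterior is P(r = 1 | data) = 0.065041, P(r = 2 | data) = 0.19512, P(r = 3 | data) = 0.21951, P(r = 4 | data) = 0.52033.
Averaging over the posterior, P(white next | data) = (4/5)(0.065041) + (3/5)(0.19512) + (2/5)(0.21951) + (1/5)(0.52033) = 0.36098.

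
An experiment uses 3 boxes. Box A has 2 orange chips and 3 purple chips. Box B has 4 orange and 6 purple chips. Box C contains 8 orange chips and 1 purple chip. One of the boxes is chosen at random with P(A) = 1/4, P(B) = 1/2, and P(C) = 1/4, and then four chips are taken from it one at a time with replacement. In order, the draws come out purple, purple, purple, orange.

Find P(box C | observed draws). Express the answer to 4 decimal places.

0.0047

Compute the likelihood of the observed sequence for each case: P(data | box A) = (3/5)(3/5)(3/5)(2/5) = 0.0864; P(data | box B) = (6/10)(6/10)(6/10)(4/10) = 0.0864; P(data | box C) = (1/9)(1/9)(1/9)(8/9) = 0.0012193.
Multiplying each by its prior: 1/4 · 0.0864 = 0.0216, 1/2 · 0.0864 = 0.0432, 1/4 · 0.0012193 = 0.00030483; summing to 0.065105.
By Bayes' rule, P(box C | data) = (0.00030483) / (0.065105) = 0.0046822.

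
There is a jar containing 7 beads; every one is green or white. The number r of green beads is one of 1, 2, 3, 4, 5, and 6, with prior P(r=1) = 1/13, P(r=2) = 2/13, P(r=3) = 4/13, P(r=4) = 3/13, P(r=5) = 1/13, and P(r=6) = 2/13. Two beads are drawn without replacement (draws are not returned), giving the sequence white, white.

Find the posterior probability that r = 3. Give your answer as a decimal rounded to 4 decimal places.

0.3478

Compute the likelihood of the observed sequence for each case: P(data | r = 1) = (6/7)(5/6) = 5/7; P(data | r = 2) = (5/7)(4/6) = 10/21; P(data | r = 3) = (4/7)(3/6) = 2/7; P(data | r = 4) = (3/7)(2/6) = 1/7; P(data | r = 5) = (2/7)(1/6) = 1/21; P(data | r = 6) = (1/7)(0/6) = 0.
The prior-weighted likelihoods are 1/13 · 5/7 = 5/91, 2/13 · 10/21 = 20/273, 4/13 · 2/7 = 8/91, 3/13 · 1/7 = 3/91, 1/13 · 1/21 = 1/273, 2/13 · 0 = 0; with total 23/91.
Therefore the posterior P(r = 3 | data) = (8/91) / (23/91) = 8/23.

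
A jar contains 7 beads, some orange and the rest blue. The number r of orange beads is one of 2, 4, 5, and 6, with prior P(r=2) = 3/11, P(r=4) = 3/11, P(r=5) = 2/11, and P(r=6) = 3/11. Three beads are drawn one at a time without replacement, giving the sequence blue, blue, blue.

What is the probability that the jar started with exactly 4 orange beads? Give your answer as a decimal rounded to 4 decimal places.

The likelihood of the observed sequence under each hypothesis: P(data | r = 2) = (5/7)(4/6)(3/5) = 2/7; P(data | r = 4) = (3/7)(2/6)(1/5) = 1/35; P(data | r = 5) = (2/7)(1/6)(0/5) = 0; P(data | r = 6) = (1/7)(0/6) = 0.
Weighting by the prior gives 3/11 · 2/7 = 6/77, 3/11 · 1/35 = 3/385, 2/11 · 0 = 0, 3/11 · 0 = 0; with total 3/35.
By Bayes' rule, P(r = 4 | data) = (3/385) / (3/35) = 1/11.

0.0909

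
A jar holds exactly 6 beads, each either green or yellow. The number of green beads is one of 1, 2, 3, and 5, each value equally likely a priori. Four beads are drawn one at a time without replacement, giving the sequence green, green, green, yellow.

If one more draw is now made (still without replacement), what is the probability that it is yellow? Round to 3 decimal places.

Compute the likelihood of the observed sequence for each case: P(data | r = 1) = (1/6)(0/5) = 0; P(data | r = 2) = (2/6)(1/5)(0/4) = 0; P(data | r = 3) = (3/6)(2/5)(1/4)(3/3) = 1/20; P(data | r = 5) = (5/6)(4/5)(3/4)(1/3) = 1/6.
Multiplying each by its prior: 1/4 · 0 = 0, 1/4 · 0 = 0, 1/4 · 1/20 = 1/80, 1/4 · 1/6 = 1/24; these sum to 13/240.
Dividing through by the total gives posterior P(r = 1 | data) = 0, P(r = 2 | data) = 0, P(r = 3 | data) = 3/13, P(r = 5 | data) = 10/13.
The predictive probability is P(yellow next | data) = (1)(3/13) + (0)(10/13) = 3/13.

0.231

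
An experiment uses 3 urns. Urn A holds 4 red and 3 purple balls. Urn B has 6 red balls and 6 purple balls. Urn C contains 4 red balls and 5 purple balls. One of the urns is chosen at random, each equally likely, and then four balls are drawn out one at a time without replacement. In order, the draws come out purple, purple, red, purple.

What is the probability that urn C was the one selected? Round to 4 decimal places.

The likelihood of the observed sequence under each hypothesis: P(data | urn A) = (3/7)(2/6)(4/5)(1/4) = 0.028571; P(data | urn B) = (6/12)(5/11)(6/10)(4/9) = 0.060606; P(data | urn C) = (5/9)(4/8)(4/7)(3/6) = 0.079365.
Weighting by the prior gives 1/3 · 0.028571 = 0.0095238, 1/3 · 0.060606 = 0.020202, 1/3 · 0.079365 = 0.026455; with total 0.056181.
Hence P(urn C | data) = (0.026455) / (0.056181) = 0.47089.

0.4709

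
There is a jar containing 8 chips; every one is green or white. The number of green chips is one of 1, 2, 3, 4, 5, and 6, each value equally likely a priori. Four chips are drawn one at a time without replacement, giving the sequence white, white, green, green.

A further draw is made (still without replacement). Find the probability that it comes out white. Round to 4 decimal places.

Compute the likelihood of the observed sequence for each case: P(data | r = 1) = (7/8)(6/7)(1/6)(0/5) = 0; P(data | r = 2) = (6/8)(5/7)(2/6)(1/5) = 1/28; P(data | r = 3) = (5/8)(4/7)(3/6)(2/5) = 1/14; P(data | r = 4) = (4/8)(3/7)(4/6)(3/5) = 3/35; P(data | r = 5) = (3/8)(2/7)(5/6)(4/5) = 1/14; P(data | r = 6) = (2/8)(1/7)(6/6)(5/5) = 1/28.
Weighting by the prior gives 1/6 · 0 = 0, 1/6 · 1/28 = 1/168, 1/6 · 1/14 = 1/84, 1/6 · 3/35 = 1/70, 1/6 · 1/14 = 1/84, 1/6 · 1/28 = 1/168; with total 1/20.
The posterior is then P(r = 1 | data) = 0, P(r = 2 | data) = 5/42, P(r = 3 | data) = 5/21, P(r = 4 | data) = 2/7, P(r = 5 | data) = 5/21, P(r = 6 | data) = 5/42.
The predictive probability is P(white next | data) = (1)(5/42) + (3/4)(5/21) + (1/2)(2/7) + (1/4)(5/21) + (0)(5/42) = 1/2.

0.5000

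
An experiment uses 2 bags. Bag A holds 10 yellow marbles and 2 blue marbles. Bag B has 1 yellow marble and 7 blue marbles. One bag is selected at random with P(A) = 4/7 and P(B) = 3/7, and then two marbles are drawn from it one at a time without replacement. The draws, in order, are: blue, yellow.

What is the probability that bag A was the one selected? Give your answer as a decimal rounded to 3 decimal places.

Compute the likelihood of the observed sequence for each case: P(data | bag A) = (2/12)(10/11) = 5/33; P(data | bag B) = (7/8)(1/7) = 1/8.
Weighting by the prior gives 4/7 · 5/33 = 20/231, 3/7 · 1/8 = 3/56; summing to 37/264.
Therefore the posterior P(bag A | data) = (20/231) / (37/264) = 160/259.

0.618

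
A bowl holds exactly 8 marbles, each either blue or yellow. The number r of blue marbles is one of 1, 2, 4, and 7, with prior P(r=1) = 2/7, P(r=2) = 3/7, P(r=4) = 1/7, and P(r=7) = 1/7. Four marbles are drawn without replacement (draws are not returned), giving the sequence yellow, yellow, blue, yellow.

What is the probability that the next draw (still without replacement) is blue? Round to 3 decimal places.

0.204

Under each hypothesis, the probability of the observed sequence is: P(data | r = 1) = (7/8)(6/7)(1/6)(5/5) = 1/8; P(data | r = 2) = (6/8)(5/7)(2/6)(4/5) = 1/7; P(data | r = 4) = (4/8)(3/7)(4/6)(2/5) = 2/35; P(data | r = 7) = (1/8)(0/7) = 0.
Weighting by the prior gives 2/7 · 1/8 = 1/28, 3/7 · 1/7 = 3/49, 1/7 · 2/35 = 2/245, 1/7 · 0 = 0; with total 103/980.
Dividing through by the total gives posterior P(r = 1 | data) = 35/103, P(r = 2 | data) = 60/103, P(r = 4 | data) = 8/103, P(r = 7 | data) = 0.
So P(blue next | data) = Σ P(blue next | H) P(H | data) = (0)(35/103) + (1/4)(60/103) + (3/4)(8/103) = 21/103.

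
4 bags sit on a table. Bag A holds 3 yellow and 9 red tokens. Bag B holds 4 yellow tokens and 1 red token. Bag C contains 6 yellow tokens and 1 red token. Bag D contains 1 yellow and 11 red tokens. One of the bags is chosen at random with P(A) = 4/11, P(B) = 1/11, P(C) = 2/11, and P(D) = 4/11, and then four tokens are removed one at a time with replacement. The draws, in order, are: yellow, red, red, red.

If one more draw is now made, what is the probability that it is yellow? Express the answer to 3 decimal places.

0.197

For each hypothesis, P(data | H) works out to: P(data | bag A) = (3/12)(9/12)(9/12)(9/12) = 0.10547; P(data | bag B) = (4/5)(1/5)(1/5)(1/5) = 0.0064; P(data | bag C) = (6/7)(1/7)(1/7)(1/7) = 0.002499; P(data | bag D) = (1/12)(11/12)(11/12)(11/12) = 0.064188.
The prior-weighted likelihoods are 4/11 · 0.10547 = 0.038352, 1/11 · 0.0064 = 0.00058182, 2/11 · 0.002499 = 0.00045436, 4/11 · 0.064188 = 0.023341; with total 0.062729.
Normalising, the posterior is P(bag A | data) = 0.61139, P(bag B | data) = 0.009275, P(bag C | data) = 0.0072431, P(bag D | data) = 0.37209.
Averaging over the posterior, P(yellow next | data) = (1/4)(0.61139) + (4/5)(0.009275) + (6/7)(0.0072431) + (1/12)(0.37209) = 0.19748.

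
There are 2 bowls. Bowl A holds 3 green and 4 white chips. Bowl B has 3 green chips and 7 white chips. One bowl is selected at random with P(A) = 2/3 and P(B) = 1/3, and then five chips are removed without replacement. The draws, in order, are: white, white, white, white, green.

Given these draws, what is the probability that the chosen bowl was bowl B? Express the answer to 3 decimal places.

0.593

Compute the likelihood of the observed sequence for each case: P(data | bowl A) = (4/7)(3/6)(2/5)(1/4)(3/3) = 0.028571; P(data | bowl B) = (7/10)(6/9)(5/8)(4/7)(3/6) = 0.083333.
Weighting by the prior gives 2/3 · 0.028571 = 0.019048, 1/3 · 0.083333 = 0.027778; with total 0.046825.
By Bayes' rule, P(bowl B | data) = (0.027778) / (0.046825) = 0.59322.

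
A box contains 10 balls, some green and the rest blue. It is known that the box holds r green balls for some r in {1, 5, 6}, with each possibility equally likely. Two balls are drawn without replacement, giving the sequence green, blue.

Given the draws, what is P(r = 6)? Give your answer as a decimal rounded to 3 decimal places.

Compute the likelihood of the observed sequence for each case: P(data | r = 1) = (1/10)(9/9) = 1/10; P(data | r = 5) = (5/10)(5/9) = 5/18; P(data | r = 6) = (6/10)(4/9) = 4/15.
Multiplying each by its prior: 1/3 · 1/10 = 1/30, 1/3 · 5/18 = 5/54, 1/3 · 4/15 = 4/45; summing to 29/135.
By Bayes' rule, P(r = 6 | data) = (4/45) / (29/135) = 12/29.

0.414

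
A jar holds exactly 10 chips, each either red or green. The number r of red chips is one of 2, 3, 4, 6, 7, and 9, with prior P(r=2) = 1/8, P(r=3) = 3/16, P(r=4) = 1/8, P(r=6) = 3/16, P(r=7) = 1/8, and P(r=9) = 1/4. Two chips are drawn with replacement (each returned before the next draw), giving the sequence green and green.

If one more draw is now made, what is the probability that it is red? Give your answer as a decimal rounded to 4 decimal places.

0.3441

Compute the likelihood of the observed sequence for each case: P(data | r = 2) = (8/10)(8/10) = 0.64; P(data | r = 3) = (7/10)(7/10) = 0.49; P(data | r = 4) = (6/10)(6/10) = 0.36; P(data | r = 6) = (4/10)(4/10) = 0.16; P(data | r = 7) = (3/10)(3/10) = 0.09; P(data | r = 9) = (1/10)(1/10) = 0.01.
The prior-weighted likelihoods are 1/8 · 0.64 = 0.08, 3/16 · 0.49 = 0.091875, 1/8 · 0.36 = 0.045, 3/16 · 0.16 = 0.03, 1/8 · 0.09 = 0.01125, 1/4 · 0.01 = 0.0025; summing to 0.26062.
The posterior is then P(r = 2 | data) = 0.30695, P(r = 3 | data) = 0.35252, P(r = 4 | data) = 0.17266, P(r = 6 | data) = 0.11511, P(r = 7 | data) = 0.043165, P(r = 9 | data) = 0.0095923.
So P(red next | data) = Σ P(red next | H) P(H | data) = (1/5)(0.30695) + (3/10)(0.35252) + (2/5)(0.17266) + (3/5)(0.11511) + (7/10)(0.043165) + (9/10)(0.0095923) = 0.34412.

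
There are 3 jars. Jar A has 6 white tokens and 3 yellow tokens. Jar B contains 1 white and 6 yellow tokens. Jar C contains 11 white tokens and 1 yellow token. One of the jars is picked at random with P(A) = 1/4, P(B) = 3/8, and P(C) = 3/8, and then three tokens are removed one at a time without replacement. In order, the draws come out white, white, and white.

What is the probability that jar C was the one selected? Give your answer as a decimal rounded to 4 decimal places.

For each hypothesis, P(data | H) works out to: P(data | jar A) = (6/9)(5/8)(4/7) = 5/21; P(data | jar B) = (1/7)(0/6) = 0; P(data | jar C) = (11/12)(10/11)(9/10) = 3/4.
Weighting by the prior gives 1/4 · 5/21 = 5/84, 3/8 · 0 = 0, 3/8 · 3/4 = 9/32; these sum to 229/672.
So P(jar C | data) = (9/32) / (229/672) = 189/229.

0.8253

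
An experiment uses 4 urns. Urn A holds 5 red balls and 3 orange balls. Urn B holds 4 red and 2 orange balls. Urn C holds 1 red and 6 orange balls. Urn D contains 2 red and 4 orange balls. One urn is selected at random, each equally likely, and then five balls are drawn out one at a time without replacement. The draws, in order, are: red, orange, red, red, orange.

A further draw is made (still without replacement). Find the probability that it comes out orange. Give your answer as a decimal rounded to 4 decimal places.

0.1485

The likelihood of the observed sequence under each hypothesis: P(data | urn A) = (5/8)(3/7)(4/6)(3/5)(2/4) = 0.053571; P(data | urn B) = (4/6)(2/5)(3/4)(2/3)(1/2) = 0.066667; P(data | urn C) = (1/7)(6/6)(0/5) = 0; P(data | urn D) = (2/6)(4/5)(1/4)(0/3) = 0.
Multiplying each by its prior: 1/4 · 0.053571 = 0.013393, 1/4 · 0.066667 = 0.016667, 1/4 · 0 = 0, 1/4 · 0 = 0; these sum to 0.03006.
Normalising, the posterior is P(urn A | data) = 0.44554, P(urn B | data) = 0.55446, P(urn C | data) = 0, P(urn D | data) = 0.
The predictive probability is P(orange next | data) = (1/3)(0.44554) + (0)(0.55446) = 0.14851.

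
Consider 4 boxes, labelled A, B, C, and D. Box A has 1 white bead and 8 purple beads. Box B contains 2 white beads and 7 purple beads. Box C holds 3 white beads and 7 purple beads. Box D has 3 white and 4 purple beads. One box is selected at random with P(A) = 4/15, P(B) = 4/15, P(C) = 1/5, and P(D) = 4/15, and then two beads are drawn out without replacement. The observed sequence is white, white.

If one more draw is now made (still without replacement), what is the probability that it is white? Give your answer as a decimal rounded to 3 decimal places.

Compute the likelihood of the observed sequence for each case: P(data | box A) = (1/9)(0/8) = 0; P(data | box B) = (2/9)(1/8) = 0.027778; P(data | box C) = (3/10)(2/9) = 0.066667; P(data | box D) = (3/7)(2/6) = 0.14286.
The prior-weighted likelihoods are 4/15 · 0 = 0, 4/15 · 0.027778 = 0.0074074, 1/5 · 0.066667 = 0.013333, 4/15 · 0.14286 = 0.038095; with total 0.058836.
Normalising, the posterior is P(box A | data) = 0, P(box B | data) = 0.1259, P(box C | data) = 0.22662, P(box D | data) = 0.64748.
Averaging over the posterior, P(white next | data) = (0)(0.1259) + (1/8)(0.22662) + (1/5)(0.64748) = 0.15782.

0.158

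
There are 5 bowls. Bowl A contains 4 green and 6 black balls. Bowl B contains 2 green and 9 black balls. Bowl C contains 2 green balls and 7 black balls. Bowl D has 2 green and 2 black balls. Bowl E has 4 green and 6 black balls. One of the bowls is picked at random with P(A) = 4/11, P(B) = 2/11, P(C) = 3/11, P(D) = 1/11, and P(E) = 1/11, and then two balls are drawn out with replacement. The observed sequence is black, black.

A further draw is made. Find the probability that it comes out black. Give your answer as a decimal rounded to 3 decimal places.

0.713

For each hypothesis, P(data | H) works out to: P(data | bowl A) = (6/10)(6/10) = 0.36; P(data | bowl B) = (9/11)(9/11) = 0.66942; P(data | bowl C) = (7/9)(7/9) = 0.60494; P(data | bowl D) = (2/4)(2/4) = 0.25; P(data | bowl E) = (6/10)(6/10) = 0.36.
Multiplying each by its prior: 4/11 · 0.36 = 0.13091, 2/11 · 0.66942 = 0.12171, 3/11 · 0.60494 = 0.16498, 1/11 · 0.25 = 0.022727, 1/11 · 0.36 = 0.032727; with total 0.47306.
Normalising, the posterior is P(bowl A | data) = 0.27673, P(bowl B | data) = 0.25729, P(bowl C | data) = 0.34876, P(bowl D | data) = 0.048043, P(bowl E | data) = 0.069182.
Averaging over the posterior, P(black next | data) = (3/5)(0.27673) + (9/11)(0.25729) + (7/9)(0.34876) + (1/2)(0.048043) + (3/5)(0.069182) = 0.71333.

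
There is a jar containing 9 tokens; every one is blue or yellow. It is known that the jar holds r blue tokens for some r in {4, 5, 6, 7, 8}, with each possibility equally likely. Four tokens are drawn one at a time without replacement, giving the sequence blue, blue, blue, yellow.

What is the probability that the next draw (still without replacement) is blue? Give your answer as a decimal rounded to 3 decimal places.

0.683

Compute the likelihood of the observed sequence for each case: P(data | r = 4) = (4/9)(3/8)(2/7)(5/6) = 5/126; P(data | r = 5) = (5/9)(4/8)(3/7)(4/6) = 5/63; P(data | r = 6) = (6/9)(5/8)(4/7)(3/6) = 5/42; P(data | r = 7) = (7/9)(6/8)(5/7)(2/6) = 5/36; P(data | r = 8) = (8/9)(7/8)(6/7)(1/6) = 1/9.
Weighting by the prior gives 1/5 · 5/126 = 1/126, 1/5 · 5/63 = 1/63, 1/5 · 5/42 = 1/42, 1/5 · 5/36 = 1/36, 1/5 · 1/9 = 1/45; summing to 41/420.
Normalising, the posterior is P(r = 4 | data) = 10/123, P(r = 5 | data) = 20/123, P(r = 6 | data) = 10/41, P(r = 7 | data) = 35/123, P(r = 8 | data) = 28/123.
So P(blue next | data) = Σ P(blue next | H) P(H | data) = (1/5)(10/123) + (2/5)(20/123) + (3/5)(10/41) + (4/5)(35/123) + (1)(28/123) = 28/41.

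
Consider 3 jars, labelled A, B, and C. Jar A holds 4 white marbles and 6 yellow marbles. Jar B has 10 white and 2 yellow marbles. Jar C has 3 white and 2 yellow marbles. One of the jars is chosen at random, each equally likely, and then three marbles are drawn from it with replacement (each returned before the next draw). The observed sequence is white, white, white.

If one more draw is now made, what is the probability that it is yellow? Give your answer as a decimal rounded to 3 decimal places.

Under each hypothesis, the probability of the observed sequence is: P(data | jar A) = (4/10)(4/10)(4/10) = 0.064; P(data | jar B) = (10/12)(10/12)(10/12) = 0.5787; P(data | jar C) = (3/5)(3/5)(3/5) = 0.216.
The prior-weighted likelihoods are 1/3 · 0.064 = 0.021333, 1/3 · 0.5787 = 0.1929, 1/3 · 0.216 = 0.072; summing to 0.28623.
Normalising, the posterior is P(jar A | data) = 0.074531, P(jar B | data) = 0.67393, P(jar C | data) = 0.25154.
So P(yellow next | data) = Σ P(yellow next | H) P(H | data) = (3/5)(0.074531) + (1/6)(0.67393) + (2/5)(0.25154) = 0.25766.

0.258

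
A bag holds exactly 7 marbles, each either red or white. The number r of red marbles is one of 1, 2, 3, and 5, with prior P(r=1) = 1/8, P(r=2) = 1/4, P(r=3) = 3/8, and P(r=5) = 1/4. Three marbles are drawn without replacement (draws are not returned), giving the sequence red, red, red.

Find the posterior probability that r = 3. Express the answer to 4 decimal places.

0.1304

Under each hypothesis, the probability of the observed sequence is: P(data | r = 1) = (1/7)(0/6) = 0; P(data | r = 2) = (2/7)(1/6)(0/5) = 0; P(data | r = 3) = (3/7)(2/6)(1/5) = 1/35; P(data | r = 5) = (5/7)(4/6)(3/5) = 2/7.
The prior-weighted likelihoods are 1/8 · 0 = 0, 1/4 · 0 = 0, 3/8 · 1/35 = 3/280, 1/4 · 2/7 = 1/14; with total 23/280.
Therefore the posterior P(r = 3 | data) = (3/280) / (23/280) = 3/23.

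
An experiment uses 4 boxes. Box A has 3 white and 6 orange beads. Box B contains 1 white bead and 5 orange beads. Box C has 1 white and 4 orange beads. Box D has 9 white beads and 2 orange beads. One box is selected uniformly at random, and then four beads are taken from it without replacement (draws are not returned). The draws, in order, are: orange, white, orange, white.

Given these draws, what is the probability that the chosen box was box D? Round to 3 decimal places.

0.234

For each hypothesis, P(data | H) works out to: P(data | box A) = (6/9)(3/8)(5/7)(2/6) = 0.059524; P(data | box B) = (5/6)(1/5)(4/4)(0/3) = 0; P(data | box C) = (4/5)(1/4)(3/3)(0/2) = 0; P(data | box D) = (2/11)(9/10)(1/9)(8/8) = 0.018182.
The prior-weighted likelihoods are 1/4 · 0.059524 = 0.014881, 1/4 · 0 = 0, 1/4 · 0 = 0, 1/4 · 0.018182 = 0.0045455; with total 0.019426.
So P(box D | data) = (0.0045455) / (0.019426) = 0.23398.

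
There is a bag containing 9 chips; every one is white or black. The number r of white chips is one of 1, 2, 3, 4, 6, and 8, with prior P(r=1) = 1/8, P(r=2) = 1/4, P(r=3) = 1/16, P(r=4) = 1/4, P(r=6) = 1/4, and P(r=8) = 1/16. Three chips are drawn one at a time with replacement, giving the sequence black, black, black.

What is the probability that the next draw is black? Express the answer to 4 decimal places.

Under each hypothesis, the probability of the observed sequence is: P(data | r = 1) = (8/9)(8/9)(8/9) = 0.70233; P(data | r = 2) = (7/9)(7/9)(7/9) = 0.47051; P(data | r = 3) = (6/9)(6/9)(6/9) = 0.2963; P(data | r = 4) = (5/9)(5/9)(5/9) = 0.17147; P(data | r = 6) = (3/9)(3/9)(3/9) = 0.037037; P(data | r = 8) = (1/9)(1/9)(1/9) = 0.0013717.
Multiplying each by its prior: 1/8 · 0.70233 = 0.087791, 1/4 · 0.47051 = 0.11763, 1/16 · 0.2963 = 0.018519, 1/4 · 0.17147 = 0.042867, 1/4 · 0.037037 = 0.0092593, 1/16 · 0.0013717 = 8.5734e-05; these sum to 0.27615.
Normalising, the posterior is P(r = 1 | data) = 0.31791, P(r = 2 | data) = 0.42595, P(r = 3 | data) = 0.06706, P(r = 4 | data) = 0.15523, P(r = 6 | data) = 0.03353, P(r = 8 | data) = 0.00031046.
The predictive probability is P(black next | data) = (8/9)(0.31791) + (7/9)(0.42595) + (2/3)(0.06706) + (5/9)(0.15523) + (1/3)(0.03353) + (1/9)(0.00031046) = 0.75605.

0.7560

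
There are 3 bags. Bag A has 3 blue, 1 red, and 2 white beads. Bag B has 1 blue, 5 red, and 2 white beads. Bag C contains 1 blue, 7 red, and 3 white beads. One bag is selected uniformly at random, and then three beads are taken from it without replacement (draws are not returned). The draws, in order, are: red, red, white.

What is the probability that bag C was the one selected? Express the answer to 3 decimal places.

For each hypothesis, P(data | H) works out to: P(data | bag A) = (1/6)(0/5) = 0; P(data | bag B) = (5/8)(4/7)(2/6) = 0.11905; P(data | bag C) = (7/11)(6/10)(3/9) = 0.12727.
Weighting by the prior gives 1/3 · 0 = 0, 1/3 · 0.11905 = 0.039683, 1/3 · 0.12727 = 0.042424; with total 0.082107.
Therefore the posterior P(bag C | data) = (0.042424) / (0.082107) = 0.5167.

0.517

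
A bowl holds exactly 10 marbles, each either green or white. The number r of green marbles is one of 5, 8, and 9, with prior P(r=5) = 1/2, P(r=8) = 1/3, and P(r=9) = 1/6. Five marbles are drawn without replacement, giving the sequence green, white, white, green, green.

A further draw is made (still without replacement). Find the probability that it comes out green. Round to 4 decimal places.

0.5631

For each hypothesis, P(data | H) works out to: P(data | r = 5) = (5/10)(5/9)(4/8)(4/7)(3/6) = 0.039683; P(data | r = 8) = (8/10)(2/9)(1/8)(7/7)(6/6) = 0.022222; P(data | r = 9) = (9/10)(1/9)(0/8) = 0.
Multiplying each by its prior: 1/2 · 0.039683 = 0.019841, 1/3 · 0.022222 = 0.0074074, 1/6 · 0 = 0; summing to 0.027249.
The posterior is then P(r = 5 | data) = 0.72816, P(r = 8 | data) = 0.27184, P(r = 9 | data) = 0.
So P(green next | data) = Σ P(green next | H) P(H | data) = (2/5)(0.72816) + (1)(0.27184) = 0.56311.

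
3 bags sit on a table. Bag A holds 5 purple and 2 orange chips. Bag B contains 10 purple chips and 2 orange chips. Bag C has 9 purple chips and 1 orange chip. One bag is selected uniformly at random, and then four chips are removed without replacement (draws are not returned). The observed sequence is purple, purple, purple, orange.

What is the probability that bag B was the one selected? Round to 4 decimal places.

The likelihood of the observed sequence under each hypothesis: P(data | bag A) = (5/7)(4/6)(3/5)(2/4) = 0.14286; P(data | bag B) = (10/12)(9/11)(8/10)(2/9) = 0.12121; P(data | bag C) = (9/10)(8/9)(7/8)(1/7) = 0.1.
The prior-weighted likelihoods are 1/3 · 0.14286 = 0.047619, 1/3 · 0.12121 = 0.040404, 1/3 · 0.1 = 0.033333; summing to 0.12136.
Therefore the posterior P(bag B | data) = (0.040404) / (0.12136) = 0.33294.

0.3329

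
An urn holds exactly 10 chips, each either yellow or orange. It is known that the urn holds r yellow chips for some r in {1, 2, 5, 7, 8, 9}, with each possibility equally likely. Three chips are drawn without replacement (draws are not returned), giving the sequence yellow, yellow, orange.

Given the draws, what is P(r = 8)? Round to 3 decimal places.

Compute the likelihood of the observed sequence for each case: P(data | r = 1) = (1/10)(0/9) = 0; P(data | r = 2) = (2/10)(1/9)(8/8) = 1/45; P(data | r = 5) = (5/10)(4/9)(5/8) = 5/36; P(data | r = 7) = (7/10)(6/9)(3/8) = 7/40; P(data | r = 8) = (8/10)(7/9)(2/8) = 7/45; P(data | r = 9) = (9/10)(8/9)(1/8) = 1/10.
The prior-weighted likelihoods are 1/6 · 0 = 0, 1/6 · 1/45 = 1/270, 1/6 · 5/36 = 5/216, 1/6 · 7/40 = 7/240, 1/6 · 7/45 = 7/270, 1/6 · 1/10 = 1/60; with total 71/720.
So P(r = 8 | data) = (7/270) / (71/720) = 56/213.

0.263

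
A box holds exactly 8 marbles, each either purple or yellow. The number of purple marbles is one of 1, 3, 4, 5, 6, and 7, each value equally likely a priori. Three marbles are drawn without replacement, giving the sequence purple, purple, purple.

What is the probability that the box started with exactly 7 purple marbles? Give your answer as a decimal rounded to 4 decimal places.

0.5000

For each hypothesis, P(data | H) works out to: P(data | r = 1) = (1/8)(0/7) = 0; P(data | r = 3) = (3/8)(2/7)(1/6) = 1/56; P(data | r = 4) = (4/8)(3/7)(2/6) = 1/14; P(data | r = 5) = (5/8)(4/7)(3/6) = 5/28; P(data | r = 6) = (6/8)(5/7)(4/6) = 5/14; P(data | r = 7) = (7/8)(6/7)(5/6) = 5/8.
Multiplying each by its prior: 1/6 · 0 = 0, 1/6 · 1/56 = 1/336, 1/6 · 1/14 = 1/84, 1/6 · 5/28 = 5/168, 1/6 · 5/14 = 5/84, 1/6 · 5/8 = 5/48; these sum to 5/24.
Hence P(r = 7 | data) = (5/48) / (5/24) = 1/2.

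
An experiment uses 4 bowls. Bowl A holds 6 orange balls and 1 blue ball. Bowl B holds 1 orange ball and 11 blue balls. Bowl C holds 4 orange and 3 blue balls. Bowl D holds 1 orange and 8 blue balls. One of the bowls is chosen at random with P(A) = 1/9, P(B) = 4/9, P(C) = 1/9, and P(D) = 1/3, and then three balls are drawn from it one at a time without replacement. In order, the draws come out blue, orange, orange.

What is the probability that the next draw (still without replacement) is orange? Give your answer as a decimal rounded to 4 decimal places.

Compute the likelihood of the observed sequence for each case: P(data | bowl A) = (1/7)(6/6)(5/5) = 1/7; P(data | bowl B) = (11/12)(1/11)(0/10) = 0; P(data | bowl C) = (3/7)(4/6)(3/5) = 6/35; P(data | bowl D) = (8/9)(1/8)(0/7) = 0.
The prior-weighted likelihoods are 1/9 · 1/7 = 1/63, 4/9 · 0 = 0, 1/9 · 6/35 = 2/105, 1/3 · 0 = 0; summing to 11/315.
Dividing through by the total gives posterior P(bowl A | data) = 5/11, P(bowl B | data) = 0, P(bowl C | data) = 6/11, P(bowl D | data) = 0.
Averaging over the posterior, P(orange next | data) = (1)(5/11) + (1/2)(6/11) = 8/11.

0.7273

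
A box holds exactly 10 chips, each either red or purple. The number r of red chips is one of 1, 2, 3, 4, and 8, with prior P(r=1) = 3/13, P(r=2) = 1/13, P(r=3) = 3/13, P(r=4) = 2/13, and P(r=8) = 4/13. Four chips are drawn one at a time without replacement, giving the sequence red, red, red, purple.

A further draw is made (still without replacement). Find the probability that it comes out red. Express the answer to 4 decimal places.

0.7376

Under each hypothesis, the probability of the observed sequence is: P(data | r = 1) = (1/10)(0/9) = 0; P(data | r = 2) = (2/10)(1/9)(0/8) = 0; P(data | r = 3) = (3/10)(2/9)(1/8)(7/7) = 0.0083333; P(data | r = 4) = (4/10)(3/9)(2/8)(6/7) = 0.028571; P(data | r = 8) = (8/10)(7/9)(6/8)(2/7) = 0.13333.
The prior-weighted likelihoods are 3/13 · 0 = 0, 1/13 · 0 = 0, 3/13 · 0.0083333 = 0.0019231, 2/13 · 0.028571 = 0.0043956, 4/13 · 0.13333 = 0.041026; these sum to 0.047344.
Normalising, the posterior is P(r = 1 | data) = 0, P(r = 2 | data) = 0, P(r = 3 | data) = 0.040619, P(r = 4 | data) = 0.092843, P(r = 8 | data) = 0.86654.
Averaging over the posterior, P(red next | data) = (0)(0.040619) + (1/6)(0.092843) + (5/6)(0.86654) = 0.73759.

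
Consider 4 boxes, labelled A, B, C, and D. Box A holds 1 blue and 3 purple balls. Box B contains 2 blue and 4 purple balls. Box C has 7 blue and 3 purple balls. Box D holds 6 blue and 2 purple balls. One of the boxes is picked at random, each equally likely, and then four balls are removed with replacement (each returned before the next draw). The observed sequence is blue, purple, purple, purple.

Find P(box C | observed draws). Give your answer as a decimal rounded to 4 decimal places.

Under each hypothesis, the probability of the observed sequence is: P(data | box A) = (1/4)(3/4)(3/4)(3/4) = 0.10547; P(data | box B) = (2/6)(4/6)(4/6)(4/6) = 0.098765; P(data | box C) = (7/10)(3/10)(3/10)(3/10) = 0.0189; P(data | box D) = (6/8)(2/8)(2/8)(2/8) = 0.011719.
The prior-weighted likelihoods are 1/4 · 0.10547 = 0.026367, 1/4 · 0.098765 = 0.024691, 1/4 · 0.0189 = 0.004725, 1/4 · 0.011719 = 0.0029297; with total 0.058713.
By Bayes' rule, P(box C | data) = (0.004725) / (0.058713) = 0.080476.

0.0805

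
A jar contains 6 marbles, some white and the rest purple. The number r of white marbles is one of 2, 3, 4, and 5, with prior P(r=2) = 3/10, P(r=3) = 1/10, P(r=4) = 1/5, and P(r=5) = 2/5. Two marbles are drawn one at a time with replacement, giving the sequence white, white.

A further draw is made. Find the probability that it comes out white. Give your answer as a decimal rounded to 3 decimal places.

0.740

The likelihood of the observed sequence under each hypothesis: P(data | r = 2) = (2/6)(2/6) = 1/9; P(data | r = 3) = (3/6)(3/6) = 1/4; P(data | r = 4) = (4/6)(4/6) = 4/9; P(data | r = 5) = (5/6)(5/6) = 25/36.
The prior-weighted likelihoods are 3/10 · 1/9 = 1/30, 1/10 · 1/4 = 1/40, 1/5 · 4/9 = 4/45, 2/5 · 25/36 = 5/18; with total 17/40.
Dividing through by the total gives posterior P(r = 2 | data) = 4/51, P(r = 3 | data) = 1/17, P(r = 4 | data) = 32/153, P(r = 5 | data) = 100/153.
So P(white next | data) = Σ P(white next | H) P(H | data) = (1/3)(4/51) + (1/2)(1/17) + (2/3)(32/153) + (5/6)(100/153) = 679/918.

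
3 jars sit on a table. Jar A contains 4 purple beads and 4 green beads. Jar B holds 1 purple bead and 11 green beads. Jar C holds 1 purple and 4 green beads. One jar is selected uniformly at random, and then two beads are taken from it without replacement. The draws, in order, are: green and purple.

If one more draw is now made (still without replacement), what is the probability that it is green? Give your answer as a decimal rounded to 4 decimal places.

0.7490

Under each hypothesis, the probability of the observed sequence is: P(data | jar A) = (4/8)(4/7) = 0.28571; P(data | jar B) = (11/12)(1/11) = 0.083333; P(data | jar C) = (4/5)(1/4) = 0.2.
The prior-weighted likelihoods are 1/3 · 0.28571 = 0.095238, 1/3 · 0.083333 = 0.027778, 1/3 · 0.2 = 0.066667; with total 0.18968.
Dividing through by the total gives posterior P(jar A | data) = 0.50209, P(jar B | data) = 0.14644, P(jar C | data) = 0.35146.
The predictive probability is P(green next | data) = (1/2)(0.50209) + (1)(0.14644) + (1)(0.35146) = 0.74895.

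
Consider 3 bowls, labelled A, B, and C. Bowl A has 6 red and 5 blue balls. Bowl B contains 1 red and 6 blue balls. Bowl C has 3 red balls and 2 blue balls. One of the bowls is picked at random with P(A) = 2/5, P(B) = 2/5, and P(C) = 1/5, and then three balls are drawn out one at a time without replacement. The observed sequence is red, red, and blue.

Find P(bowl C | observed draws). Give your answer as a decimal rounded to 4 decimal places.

The likelihood of the observed sequence under each hypothesis: P(data | bowl A) = (6/11)(5/10)(5/9) = 5/33; P(data | bowl B) = (1/7)(0/6) = 0; P(data | bowl C) = (3/5)(2/4)(2/3) = 1/5.
Multiplying each by its prior: 2/5 · 5/33 = 2/33, 2/5 · 0 = 0, 1/5 · 1/5 = 1/25; summing to 83/825.
Therefore the posterior P(bowl C | data) = (1/25) / (83/825) = 33/83.

0.3976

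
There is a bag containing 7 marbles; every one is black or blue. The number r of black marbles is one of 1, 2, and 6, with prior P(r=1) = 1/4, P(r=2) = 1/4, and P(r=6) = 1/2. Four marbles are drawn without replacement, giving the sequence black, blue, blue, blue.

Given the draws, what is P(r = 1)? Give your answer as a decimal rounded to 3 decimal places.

0.500

Under each hypothesis, the probability of the observed sequence is: P(data | r = 1) = (1/7)(6/6)(5/5)(4/4) = 1/7; P(data | r = 2) = (2/7)(5/6)(4/5)(3/4) = 1/7; P(data | r = 6) = (6/7)(1/6)(0/5) = 0.
Multiplying each by its prior: 1/4 · 1/7 = 1/28, 1/4 · 1/7 = 1/28, 1/2 · 0 = 0; these sum to 1/14.
By Bayes' rule, P(r = 1 | data) = (1/28) / (1/14) = 1/2.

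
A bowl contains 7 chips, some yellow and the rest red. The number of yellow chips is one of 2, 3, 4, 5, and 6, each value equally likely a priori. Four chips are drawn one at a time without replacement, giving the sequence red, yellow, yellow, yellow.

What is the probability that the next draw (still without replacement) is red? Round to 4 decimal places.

Under each hypothesis, the probability of the observed sequence is: P(data | r = 2) = (5/7)(2/6)(1/5)(0/4) = 0; P(data | r = 3) = (4/7)(3/6)(2/5)(1/4) = 1/35; P(data | r = 4) = (3/7)(4/6)(3/5)(2/4) = 3/35; P(data | r = 5) = (2/7)(5/6)(4/5)(3/4) = 1/7; P(data | r = 6) = (1/7)(6/6)(5/5)(4/4) = 1/7.
The prior-weighted likelihoods are 1/5 · 0 = 0, 1/5 · 1/35 = 1/175, 1/5 · 3/35 = 3/175, 1/5 · 1/7 = 1/35, 1/5 · 1/7 = 1/35; with total 2/25.
Normalising, the posterior is P(r = 2 | data) = 0, P(r = 3 | data) = 1/14, P(r = 4 | data) = 3/14, P(r = 5 | data) = 5/14, P(r = 6 | data) = 5/14.
The predictive probability is P(red next | data) = (1)(1/14) + (2/3)(3/14) + (1/3)(5/14) + (0)(5/14) = 1/3.

0.3333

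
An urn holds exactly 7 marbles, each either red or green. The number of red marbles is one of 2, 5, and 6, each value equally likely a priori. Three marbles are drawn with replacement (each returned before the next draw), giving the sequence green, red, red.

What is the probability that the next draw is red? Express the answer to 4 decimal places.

The likelihood of the observed sequence under each hypothesis: P(data | r = 2) = (5/7)(2/7)(2/7) = 0.058309; P(data | r = 5) = (2/7)(5/7)(5/7) = 0.14577; P(data | r = 6) = (1/7)(6/7)(6/7) = 0.10496.
The prior-weighted likelihoods are 1/3 · 0.058309 = 0.019436, 1/3 · 0.14577 = 0.048591, 1/3 · 0.10496 = 0.034985; summing to 0.10301.
Normalising, the posterior is P(r = 2 | data) = 0.18868, P(r = 5 | data) = 0.4717, P(r = 6 | data) = 0.33962.
Averaging over the posterior, P(red next | data) = (2/7)(0.18868) + (5/7)(0.4717) + (6/7)(0.33962) = 0.68194.

0.6819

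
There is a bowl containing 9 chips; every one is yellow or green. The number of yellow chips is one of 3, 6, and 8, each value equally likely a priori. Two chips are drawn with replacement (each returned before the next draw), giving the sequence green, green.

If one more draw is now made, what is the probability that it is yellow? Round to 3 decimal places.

0.411

The likelihood of the observed sequence under each hypothesis: P(data | r = 3) = (6/9)(6/9) = 4/9; P(data | r = 6) = (3/9)(3/9) = 1/9; P(data | r = 8) = (1/9)(1/9) = 1/81.
Multiplying each by its prior: 1/3 · 4/9 = 4/27, 1/3 · 1/9 = 1/27, 1/3 · 1/81 = 1/243; with total 46/243.
The posterior is then P(r = 3 | data) = 18/23, P(r = 6 | data) = 9/46, P(r = 8 | data) = 1/46.
Averaging over the posterior, P(yellow next | data) = (1/3)(18/23) + (2/3)(9/46) + (8/9)(1/46) = 85/207.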